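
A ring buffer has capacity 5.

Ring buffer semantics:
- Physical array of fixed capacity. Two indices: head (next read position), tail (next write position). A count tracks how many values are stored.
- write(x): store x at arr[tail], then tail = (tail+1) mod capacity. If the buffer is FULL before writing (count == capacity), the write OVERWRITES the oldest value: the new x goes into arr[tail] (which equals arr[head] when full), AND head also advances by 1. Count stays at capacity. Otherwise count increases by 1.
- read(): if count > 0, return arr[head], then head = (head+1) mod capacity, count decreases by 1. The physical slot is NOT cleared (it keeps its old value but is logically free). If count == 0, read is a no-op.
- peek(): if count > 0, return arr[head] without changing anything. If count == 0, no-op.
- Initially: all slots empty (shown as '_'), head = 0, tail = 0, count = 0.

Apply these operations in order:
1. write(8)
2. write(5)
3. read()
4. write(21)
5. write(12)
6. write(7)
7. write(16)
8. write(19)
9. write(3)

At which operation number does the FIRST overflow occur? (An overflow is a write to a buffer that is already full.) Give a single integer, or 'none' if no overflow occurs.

Answer: 8

Derivation:
After op 1 (write(8)): arr=[8 _ _ _ _] head=0 tail=1 count=1
After op 2 (write(5)): arr=[8 5 _ _ _] head=0 tail=2 count=2
After op 3 (read()): arr=[8 5 _ _ _] head=1 tail=2 count=1
After op 4 (write(21)): arr=[8 5 21 _ _] head=1 tail=3 count=2
After op 5 (write(12)): arr=[8 5 21 12 _] head=1 tail=4 count=3
After op 6 (write(7)): arr=[8 5 21 12 7] head=1 tail=0 count=4
After op 7 (write(16)): arr=[16 5 21 12 7] head=1 tail=1 count=5
After op 8 (write(19)): arr=[16 19 21 12 7] head=2 tail=2 count=5
After op 9 (write(3)): arr=[16 19 3 12 7] head=3 tail=3 count=5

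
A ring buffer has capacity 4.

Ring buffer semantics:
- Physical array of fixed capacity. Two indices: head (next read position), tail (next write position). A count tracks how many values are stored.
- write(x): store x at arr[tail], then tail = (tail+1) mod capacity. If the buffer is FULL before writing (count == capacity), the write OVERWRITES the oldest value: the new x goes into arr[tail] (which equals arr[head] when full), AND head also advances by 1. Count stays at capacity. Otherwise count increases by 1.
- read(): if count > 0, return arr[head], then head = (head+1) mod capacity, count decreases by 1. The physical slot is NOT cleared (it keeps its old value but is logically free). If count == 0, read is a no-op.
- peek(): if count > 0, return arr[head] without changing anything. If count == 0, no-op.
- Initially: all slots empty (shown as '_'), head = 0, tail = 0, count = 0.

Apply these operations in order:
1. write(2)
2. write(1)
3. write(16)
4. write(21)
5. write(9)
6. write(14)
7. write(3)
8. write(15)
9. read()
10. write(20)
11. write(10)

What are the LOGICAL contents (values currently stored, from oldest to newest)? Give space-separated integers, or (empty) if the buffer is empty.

Answer: 3 15 20 10

Derivation:
After op 1 (write(2)): arr=[2 _ _ _] head=0 tail=1 count=1
After op 2 (write(1)): arr=[2 1 _ _] head=0 tail=2 count=2
After op 3 (write(16)): arr=[2 1 16 _] head=0 tail=3 count=3
After op 4 (write(21)): arr=[2 1 16 21] head=0 tail=0 count=4
After op 5 (write(9)): arr=[9 1 16 21] head=1 tail=1 count=4
After op 6 (write(14)): arr=[9 14 16 21] head=2 tail=2 count=4
After op 7 (write(3)): arr=[9 14 3 21] head=3 tail=3 count=4
After op 8 (write(15)): arr=[9 14 3 15] head=0 tail=0 count=4
After op 9 (read()): arr=[9 14 3 15] head=1 tail=0 count=3
After op 10 (write(20)): arr=[20 14 3 15] head=1 tail=1 count=4
After op 11 (write(10)): arr=[20 10 3 15] head=2 tail=2 count=4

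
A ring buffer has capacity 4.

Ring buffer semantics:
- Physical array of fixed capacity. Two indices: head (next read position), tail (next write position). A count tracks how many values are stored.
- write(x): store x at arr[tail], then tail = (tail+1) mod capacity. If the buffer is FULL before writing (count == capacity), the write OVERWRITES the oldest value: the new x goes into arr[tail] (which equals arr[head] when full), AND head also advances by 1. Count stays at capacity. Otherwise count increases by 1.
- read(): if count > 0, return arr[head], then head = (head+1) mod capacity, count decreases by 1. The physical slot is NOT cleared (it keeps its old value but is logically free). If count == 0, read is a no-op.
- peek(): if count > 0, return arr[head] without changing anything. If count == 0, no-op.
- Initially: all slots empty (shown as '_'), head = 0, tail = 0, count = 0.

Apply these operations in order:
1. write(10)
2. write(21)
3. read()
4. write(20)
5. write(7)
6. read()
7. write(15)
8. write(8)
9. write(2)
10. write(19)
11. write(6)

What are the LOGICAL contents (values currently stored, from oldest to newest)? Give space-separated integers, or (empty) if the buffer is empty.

Answer: 8 2 19 6

Derivation:
After op 1 (write(10)): arr=[10 _ _ _] head=0 tail=1 count=1
After op 2 (write(21)): arr=[10 21 _ _] head=0 tail=2 count=2
After op 3 (read()): arr=[10 21 _ _] head=1 tail=2 count=1
After op 4 (write(20)): arr=[10 21 20 _] head=1 tail=3 count=2
After op 5 (write(7)): arr=[10 21 20 7] head=1 tail=0 count=3
After op 6 (read()): arr=[10 21 20 7] head=2 tail=0 count=2
After op 7 (write(15)): arr=[15 21 20 7] head=2 tail=1 count=3
After op 8 (write(8)): arr=[15 8 20 7] head=2 tail=2 count=4
After op 9 (write(2)): arr=[15 8 2 7] head=3 tail=3 count=4
After op 10 (write(19)): arr=[15 8 2 19] head=0 tail=0 count=4
After op 11 (write(6)): arr=[6 8 2 19] head=1 tail=1 count=4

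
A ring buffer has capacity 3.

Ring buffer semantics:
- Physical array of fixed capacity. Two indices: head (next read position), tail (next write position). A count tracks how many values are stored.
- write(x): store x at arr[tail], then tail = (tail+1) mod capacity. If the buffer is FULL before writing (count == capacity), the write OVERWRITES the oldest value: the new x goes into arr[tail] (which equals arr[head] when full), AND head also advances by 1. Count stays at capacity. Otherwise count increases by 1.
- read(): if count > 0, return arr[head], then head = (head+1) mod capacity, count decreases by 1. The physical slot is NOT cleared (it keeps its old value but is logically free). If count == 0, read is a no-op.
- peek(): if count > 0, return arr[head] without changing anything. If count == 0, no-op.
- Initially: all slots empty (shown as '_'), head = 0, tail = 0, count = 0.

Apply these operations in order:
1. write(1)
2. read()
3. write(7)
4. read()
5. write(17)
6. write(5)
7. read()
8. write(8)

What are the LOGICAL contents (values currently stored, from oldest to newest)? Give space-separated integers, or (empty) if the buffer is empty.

Answer: 5 8

Derivation:
After op 1 (write(1)): arr=[1 _ _] head=0 tail=1 count=1
After op 2 (read()): arr=[1 _ _] head=1 tail=1 count=0
After op 3 (write(7)): arr=[1 7 _] head=1 tail=2 count=1
After op 4 (read()): arr=[1 7 _] head=2 tail=2 count=0
After op 5 (write(17)): arr=[1 7 17] head=2 tail=0 count=1
After op 6 (write(5)): arr=[5 7 17] head=2 tail=1 count=2
After op 7 (read()): arr=[5 7 17] head=0 tail=1 count=1
After op 8 (write(8)): arr=[5 8 17] head=0 tail=2 count=2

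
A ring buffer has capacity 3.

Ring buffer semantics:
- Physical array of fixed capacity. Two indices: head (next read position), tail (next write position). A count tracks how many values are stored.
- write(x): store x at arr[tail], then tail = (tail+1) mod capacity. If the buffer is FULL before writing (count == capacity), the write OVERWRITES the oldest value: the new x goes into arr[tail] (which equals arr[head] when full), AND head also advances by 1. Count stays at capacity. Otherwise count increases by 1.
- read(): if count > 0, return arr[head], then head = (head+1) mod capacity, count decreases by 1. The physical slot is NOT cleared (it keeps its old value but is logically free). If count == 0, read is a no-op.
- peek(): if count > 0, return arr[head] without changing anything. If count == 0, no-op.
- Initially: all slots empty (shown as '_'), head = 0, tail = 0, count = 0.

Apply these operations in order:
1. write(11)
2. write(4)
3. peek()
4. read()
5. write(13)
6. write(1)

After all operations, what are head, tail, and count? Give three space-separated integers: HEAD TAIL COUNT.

Answer: 1 1 3

Derivation:
After op 1 (write(11)): arr=[11 _ _] head=0 tail=1 count=1
After op 2 (write(4)): arr=[11 4 _] head=0 tail=2 count=2
After op 3 (peek()): arr=[11 4 _] head=0 tail=2 count=2
After op 4 (read()): arr=[11 4 _] head=1 tail=2 count=1
After op 5 (write(13)): arr=[11 4 13] head=1 tail=0 count=2
After op 6 (write(1)): arr=[1 4 13] head=1 tail=1 count=3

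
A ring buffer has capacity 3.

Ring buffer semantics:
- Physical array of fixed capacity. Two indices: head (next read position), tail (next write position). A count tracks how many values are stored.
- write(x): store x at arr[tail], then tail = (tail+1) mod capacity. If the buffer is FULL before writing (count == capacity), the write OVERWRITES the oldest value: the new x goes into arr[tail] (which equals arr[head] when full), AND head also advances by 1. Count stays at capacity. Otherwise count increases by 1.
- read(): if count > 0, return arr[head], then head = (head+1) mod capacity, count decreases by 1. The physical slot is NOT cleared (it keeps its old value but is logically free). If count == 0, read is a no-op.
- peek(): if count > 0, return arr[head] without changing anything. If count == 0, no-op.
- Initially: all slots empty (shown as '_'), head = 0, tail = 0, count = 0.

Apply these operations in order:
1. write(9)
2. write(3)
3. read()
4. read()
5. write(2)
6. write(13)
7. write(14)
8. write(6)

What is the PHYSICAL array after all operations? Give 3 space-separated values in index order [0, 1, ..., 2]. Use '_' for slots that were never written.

Answer: 13 14 6

Derivation:
After op 1 (write(9)): arr=[9 _ _] head=0 tail=1 count=1
After op 2 (write(3)): arr=[9 3 _] head=0 tail=2 count=2
After op 3 (read()): arr=[9 3 _] head=1 tail=2 count=1
After op 4 (read()): arr=[9 3 _] head=2 tail=2 count=0
After op 5 (write(2)): arr=[9 3 2] head=2 tail=0 count=1
After op 6 (write(13)): arr=[13 3 2] head=2 tail=1 count=2
After op 7 (write(14)): arr=[13 14 2] head=2 tail=2 count=3
After op 8 (write(6)): arr=[13 14 6] head=0 tail=0 count=3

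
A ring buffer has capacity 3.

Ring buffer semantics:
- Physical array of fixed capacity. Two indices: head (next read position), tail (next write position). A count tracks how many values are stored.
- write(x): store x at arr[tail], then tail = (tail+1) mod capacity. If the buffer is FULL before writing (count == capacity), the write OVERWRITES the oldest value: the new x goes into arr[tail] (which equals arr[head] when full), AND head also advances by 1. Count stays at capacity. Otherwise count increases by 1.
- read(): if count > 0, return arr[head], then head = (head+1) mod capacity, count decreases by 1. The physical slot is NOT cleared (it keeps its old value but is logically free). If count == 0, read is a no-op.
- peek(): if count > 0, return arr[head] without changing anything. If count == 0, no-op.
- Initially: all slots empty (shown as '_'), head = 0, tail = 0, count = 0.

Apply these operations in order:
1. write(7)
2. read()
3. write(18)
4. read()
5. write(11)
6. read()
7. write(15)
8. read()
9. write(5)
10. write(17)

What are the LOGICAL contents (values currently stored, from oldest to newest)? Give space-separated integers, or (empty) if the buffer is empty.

Answer: 5 17

Derivation:
After op 1 (write(7)): arr=[7 _ _] head=0 tail=1 count=1
After op 2 (read()): arr=[7 _ _] head=1 tail=1 count=0
After op 3 (write(18)): arr=[7 18 _] head=1 tail=2 count=1
After op 4 (read()): arr=[7 18 _] head=2 tail=2 count=0
After op 5 (write(11)): arr=[7 18 11] head=2 tail=0 count=1
After op 6 (read()): arr=[7 18 11] head=0 tail=0 count=0
After op 7 (write(15)): arr=[15 18 11] head=0 tail=1 count=1
After op 8 (read()): arr=[15 18 11] head=1 tail=1 count=0
After op 9 (write(5)): arr=[15 5 11] head=1 tail=2 count=1
After op 10 (write(17)): arr=[15 5 17] head=1 tail=0 count=2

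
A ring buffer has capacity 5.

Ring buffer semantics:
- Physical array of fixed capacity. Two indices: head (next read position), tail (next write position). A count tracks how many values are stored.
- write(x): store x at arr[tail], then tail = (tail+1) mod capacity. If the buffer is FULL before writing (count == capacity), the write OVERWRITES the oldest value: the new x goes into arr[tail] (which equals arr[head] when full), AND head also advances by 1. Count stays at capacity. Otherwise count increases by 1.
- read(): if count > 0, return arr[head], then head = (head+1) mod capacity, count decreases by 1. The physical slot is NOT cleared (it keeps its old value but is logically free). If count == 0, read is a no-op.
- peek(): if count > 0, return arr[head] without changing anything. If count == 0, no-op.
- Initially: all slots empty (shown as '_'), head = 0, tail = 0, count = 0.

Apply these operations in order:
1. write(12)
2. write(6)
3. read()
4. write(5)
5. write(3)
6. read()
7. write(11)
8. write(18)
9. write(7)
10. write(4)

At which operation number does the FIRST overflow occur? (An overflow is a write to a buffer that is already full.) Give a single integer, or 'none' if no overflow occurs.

After op 1 (write(12)): arr=[12 _ _ _ _] head=0 tail=1 count=1
After op 2 (write(6)): arr=[12 6 _ _ _] head=0 tail=2 count=2
After op 3 (read()): arr=[12 6 _ _ _] head=1 tail=2 count=1
After op 4 (write(5)): arr=[12 6 5 _ _] head=1 tail=3 count=2
After op 5 (write(3)): arr=[12 6 5 3 _] head=1 tail=4 count=3
After op 6 (read()): arr=[12 6 5 3 _] head=2 tail=4 count=2
After op 7 (write(11)): arr=[12 6 5 3 11] head=2 tail=0 count=3
After op 8 (write(18)): arr=[18 6 5 3 11] head=2 tail=1 count=4
After op 9 (write(7)): arr=[18 7 5 3 11] head=2 tail=2 count=5
After op 10 (write(4)): arr=[18 7 4 3 11] head=3 tail=3 count=5

Answer: 10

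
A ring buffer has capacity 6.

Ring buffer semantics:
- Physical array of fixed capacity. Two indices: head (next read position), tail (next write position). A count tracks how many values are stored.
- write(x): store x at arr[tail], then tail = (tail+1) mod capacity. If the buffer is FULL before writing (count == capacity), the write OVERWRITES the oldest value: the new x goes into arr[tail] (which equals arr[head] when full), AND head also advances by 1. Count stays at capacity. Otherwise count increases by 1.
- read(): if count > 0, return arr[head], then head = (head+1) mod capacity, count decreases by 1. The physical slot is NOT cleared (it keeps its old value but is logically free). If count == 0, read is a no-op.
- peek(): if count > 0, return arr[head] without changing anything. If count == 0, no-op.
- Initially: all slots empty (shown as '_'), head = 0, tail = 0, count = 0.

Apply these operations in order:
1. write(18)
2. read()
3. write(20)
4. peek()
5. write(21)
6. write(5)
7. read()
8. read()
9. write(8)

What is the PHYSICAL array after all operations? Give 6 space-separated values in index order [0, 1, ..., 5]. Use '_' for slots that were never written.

Answer: 18 20 21 5 8 _

Derivation:
After op 1 (write(18)): arr=[18 _ _ _ _ _] head=0 tail=1 count=1
After op 2 (read()): arr=[18 _ _ _ _ _] head=1 tail=1 count=0
After op 3 (write(20)): arr=[18 20 _ _ _ _] head=1 tail=2 count=1
After op 4 (peek()): arr=[18 20 _ _ _ _] head=1 tail=2 count=1
After op 5 (write(21)): arr=[18 20 21 _ _ _] head=1 tail=3 count=2
After op 6 (write(5)): arr=[18 20 21 5 _ _] head=1 tail=4 count=3
After op 7 (read()): arr=[18 20 21 5 _ _] head=2 tail=4 count=2
After op 8 (read()): arr=[18 20 21 5 _ _] head=3 tail=4 count=1
After op 9 (write(8)): arr=[18 20 21 5 8 _] head=3 tail=5 count=2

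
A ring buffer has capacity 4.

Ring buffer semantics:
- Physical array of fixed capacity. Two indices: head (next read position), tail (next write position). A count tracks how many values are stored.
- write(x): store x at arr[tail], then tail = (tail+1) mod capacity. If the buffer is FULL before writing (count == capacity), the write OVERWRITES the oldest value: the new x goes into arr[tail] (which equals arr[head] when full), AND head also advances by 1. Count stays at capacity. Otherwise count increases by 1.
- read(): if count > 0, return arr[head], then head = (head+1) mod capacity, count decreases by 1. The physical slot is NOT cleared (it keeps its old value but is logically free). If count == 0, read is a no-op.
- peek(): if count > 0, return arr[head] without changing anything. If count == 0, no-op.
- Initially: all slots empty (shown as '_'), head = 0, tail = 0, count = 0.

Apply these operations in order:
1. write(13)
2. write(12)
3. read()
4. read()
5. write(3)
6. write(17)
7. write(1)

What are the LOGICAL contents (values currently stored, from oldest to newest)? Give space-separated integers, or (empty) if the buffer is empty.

Answer: 3 17 1

Derivation:
After op 1 (write(13)): arr=[13 _ _ _] head=0 tail=1 count=1
After op 2 (write(12)): arr=[13 12 _ _] head=0 tail=2 count=2
After op 3 (read()): arr=[13 12 _ _] head=1 tail=2 count=1
After op 4 (read()): arr=[13 12 _ _] head=2 tail=2 count=0
After op 5 (write(3)): arr=[13 12 3 _] head=2 tail=3 count=1
After op 6 (write(17)): arr=[13 12 3 17] head=2 tail=0 count=2
After op 7 (write(1)): arr=[1 12 3 17] head=2 tail=1 count=3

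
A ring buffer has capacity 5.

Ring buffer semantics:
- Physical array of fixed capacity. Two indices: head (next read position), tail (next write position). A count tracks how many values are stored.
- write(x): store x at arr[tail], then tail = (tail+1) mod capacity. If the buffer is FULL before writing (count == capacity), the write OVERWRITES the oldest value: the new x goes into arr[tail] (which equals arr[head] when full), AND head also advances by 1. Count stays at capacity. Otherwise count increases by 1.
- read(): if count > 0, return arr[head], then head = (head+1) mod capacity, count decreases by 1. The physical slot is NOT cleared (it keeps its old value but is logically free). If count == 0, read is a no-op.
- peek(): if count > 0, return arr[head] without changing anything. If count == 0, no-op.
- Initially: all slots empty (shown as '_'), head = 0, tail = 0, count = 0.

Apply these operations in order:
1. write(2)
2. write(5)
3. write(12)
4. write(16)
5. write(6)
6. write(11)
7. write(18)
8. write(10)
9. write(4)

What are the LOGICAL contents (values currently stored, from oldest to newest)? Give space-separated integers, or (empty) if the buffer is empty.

Answer: 6 11 18 10 4

Derivation:
After op 1 (write(2)): arr=[2 _ _ _ _] head=0 tail=1 count=1
After op 2 (write(5)): arr=[2 5 _ _ _] head=0 tail=2 count=2
After op 3 (write(12)): arr=[2 5 12 _ _] head=0 tail=3 count=3
After op 4 (write(16)): arr=[2 5 12 16 _] head=0 tail=4 count=4
After op 5 (write(6)): arr=[2 5 12 16 6] head=0 tail=0 count=5
After op 6 (write(11)): arr=[11 5 12 16 6] head=1 tail=1 count=5
After op 7 (write(18)): arr=[11 18 12 16 6] head=2 tail=2 count=5
After op 8 (write(10)): arr=[11 18 10 16 6] head=3 tail=3 count=5
After op 9 (write(4)): arr=[11 18 10 4 6] head=4 tail=4 count=5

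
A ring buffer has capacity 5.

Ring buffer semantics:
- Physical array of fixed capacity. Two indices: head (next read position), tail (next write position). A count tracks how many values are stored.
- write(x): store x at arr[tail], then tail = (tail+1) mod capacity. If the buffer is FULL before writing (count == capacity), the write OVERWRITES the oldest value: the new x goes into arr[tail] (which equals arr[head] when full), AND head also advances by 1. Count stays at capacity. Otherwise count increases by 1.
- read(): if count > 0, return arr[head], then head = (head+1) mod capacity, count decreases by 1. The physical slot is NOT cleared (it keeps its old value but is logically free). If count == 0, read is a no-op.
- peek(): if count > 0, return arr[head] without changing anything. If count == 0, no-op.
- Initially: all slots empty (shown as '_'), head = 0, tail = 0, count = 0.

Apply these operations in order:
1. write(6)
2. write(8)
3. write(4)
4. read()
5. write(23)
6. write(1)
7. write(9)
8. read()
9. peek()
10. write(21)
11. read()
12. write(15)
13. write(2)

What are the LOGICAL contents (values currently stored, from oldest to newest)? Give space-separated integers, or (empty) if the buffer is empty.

Answer: 1 9 21 15 2

Derivation:
After op 1 (write(6)): arr=[6 _ _ _ _] head=0 tail=1 count=1
After op 2 (write(8)): arr=[6 8 _ _ _] head=0 tail=2 count=2
After op 3 (write(4)): arr=[6 8 4 _ _] head=0 tail=3 count=3
After op 4 (read()): arr=[6 8 4 _ _] head=1 tail=3 count=2
After op 5 (write(23)): arr=[6 8 4 23 _] head=1 tail=4 count=3
After op 6 (write(1)): arr=[6 8 4 23 1] head=1 tail=0 count=4
After op 7 (write(9)): arr=[9 8 4 23 1] head=1 tail=1 count=5
After op 8 (read()): arr=[9 8 4 23 1] head=2 tail=1 count=4
After op 9 (peek()): arr=[9 8 4 23 1] head=2 tail=1 count=4
After op 10 (write(21)): arr=[9 21 4 23 1] head=2 tail=2 count=5
After op 11 (read()): arr=[9 21 4 23 1] head=3 tail=2 count=4
After op 12 (write(15)): arr=[9 21 15 23 1] head=3 tail=3 count=5
After op 13 (write(2)): arr=[9 21 15 2 1] head=4 tail=4 count=5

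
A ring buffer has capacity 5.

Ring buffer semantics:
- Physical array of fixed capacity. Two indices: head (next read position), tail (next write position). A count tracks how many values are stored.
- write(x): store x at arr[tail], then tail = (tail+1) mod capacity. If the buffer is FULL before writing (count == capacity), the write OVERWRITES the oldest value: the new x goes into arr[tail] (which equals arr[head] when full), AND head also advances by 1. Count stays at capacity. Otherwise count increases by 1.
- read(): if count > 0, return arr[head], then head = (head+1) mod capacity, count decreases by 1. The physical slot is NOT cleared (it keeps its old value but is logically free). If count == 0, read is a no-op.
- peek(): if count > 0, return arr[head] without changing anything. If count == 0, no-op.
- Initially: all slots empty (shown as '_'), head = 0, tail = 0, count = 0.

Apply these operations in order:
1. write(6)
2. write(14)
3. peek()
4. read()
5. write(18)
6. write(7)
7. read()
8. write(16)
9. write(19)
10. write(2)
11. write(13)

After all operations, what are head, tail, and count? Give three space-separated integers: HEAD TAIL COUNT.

After op 1 (write(6)): arr=[6 _ _ _ _] head=0 tail=1 count=1
After op 2 (write(14)): arr=[6 14 _ _ _] head=0 tail=2 count=2
After op 3 (peek()): arr=[6 14 _ _ _] head=0 tail=2 count=2
After op 4 (read()): arr=[6 14 _ _ _] head=1 tail=2 count=1
After op 5 (write(18)): arr=[6 14 18 _ _] head=1 tail=3 count=2
After op 6 (write(7)): arr=[6 14 18 7 _] head=1 tail=4 count=3
After op 7 (read()): arr=[6 14 18 7 _] head=2 tail=4 count=2
After op 8 (write(16)): arr=[6 14 18 7 16] head=2 tail=0 count=3
After op 9 (write(19)): arr=[19 14 18 7 16] head=2 tail=1 count=4
After op 10 (write(2)): arr=[19 2 18 7 16] head=2 tail=2 count=5
After op 11 (write(13)): arr=[19 2 13 7 16] head=3 tail=3 count=5

Answer: 3 3 5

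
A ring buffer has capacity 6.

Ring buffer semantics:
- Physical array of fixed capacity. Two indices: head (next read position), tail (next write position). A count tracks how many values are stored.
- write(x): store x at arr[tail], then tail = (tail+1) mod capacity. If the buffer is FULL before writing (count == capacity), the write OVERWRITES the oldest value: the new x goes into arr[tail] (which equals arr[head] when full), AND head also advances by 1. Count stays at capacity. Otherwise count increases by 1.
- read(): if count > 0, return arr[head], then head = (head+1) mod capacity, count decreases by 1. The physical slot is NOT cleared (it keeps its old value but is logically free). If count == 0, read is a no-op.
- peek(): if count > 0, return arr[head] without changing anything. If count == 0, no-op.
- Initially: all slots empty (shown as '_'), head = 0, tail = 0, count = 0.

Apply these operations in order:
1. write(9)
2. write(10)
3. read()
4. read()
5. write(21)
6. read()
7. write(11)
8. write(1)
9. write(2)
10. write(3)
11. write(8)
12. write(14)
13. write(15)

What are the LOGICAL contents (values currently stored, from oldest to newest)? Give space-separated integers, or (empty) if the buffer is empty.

Answer: 1 2 3 8 14 15

Derivation:
After op 1 (write(9)): arr=[9 _ _ _ _ _] head=0 tail=1 count=1
After op 2 (write(10)): arr=[9 10 _ _ _ _] head=0 tail=2 count=2
After op 3 (read()): arr=[9 10 _ _ _ _] head=1 tail=2 count=1
After op 4 (read()): arr=[9 10 _ _ _ _] head=2 tail=2 count=0
After op 5 (write(21)): arr=[9 10 21 _ _ _] head=2 tail=3 count=1
After op 6 (read()): arr=[9 10 21 _ _ _] head=3 tail=3 count=0
After op 7 (write(11)): arr=[9 10 21 11 _ _] head=3 tail=4 count=1
After op 8 (write(1)): arr=[9 10 21 11 1 _] head=3 tail=5 count=2
After op 9 (write(2)): arr=[9 10 21 11 1 2] head=3 tail=0 count=3
After op 10 (write(3)): arr=[3 10 21 11 1 2] head=3 tail=1 count=4
After op 11 (write(8)): arr=[3 8 21 11 1 2] head=3 tail=2 count=5
After op 12 (write(14)): arr=[3 8 14 11 1 2] head=3 tail=3 count=6
After op 13 (write(15)): arr=[3 8 14 15 1 2] head=4 tail=4 count=6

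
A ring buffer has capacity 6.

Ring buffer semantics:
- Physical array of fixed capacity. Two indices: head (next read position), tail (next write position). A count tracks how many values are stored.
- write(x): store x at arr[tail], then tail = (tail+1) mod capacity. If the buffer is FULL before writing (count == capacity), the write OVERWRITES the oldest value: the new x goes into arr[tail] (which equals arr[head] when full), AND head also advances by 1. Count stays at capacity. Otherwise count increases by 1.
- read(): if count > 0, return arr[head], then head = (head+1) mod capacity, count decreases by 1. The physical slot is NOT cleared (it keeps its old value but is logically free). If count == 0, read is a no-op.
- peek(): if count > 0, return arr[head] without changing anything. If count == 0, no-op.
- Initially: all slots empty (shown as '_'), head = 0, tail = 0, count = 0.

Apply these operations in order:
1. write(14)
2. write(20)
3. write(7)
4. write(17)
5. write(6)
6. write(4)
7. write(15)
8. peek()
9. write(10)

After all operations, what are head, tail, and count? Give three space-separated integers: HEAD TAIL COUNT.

After op 1 (write(14)): arr=[14 _ _ _ _ _] head=0 tail=1 count=1
After op 2 (write(20)): arr=[14 20 _ _ _ _] head=0 tail=2 count=2
After op 3 (write(7)): arr=[14 20 7 _ _ _] head=0 tail=3 count=3
After op 4 (write(17)): arr=[14 20 7 17 _ _] head=0 tail=4 count=4
After op 5 (write(6)): arr=[14 20 7 17 6 _] head=0 tail=5 count=5
After op 6 (write(4)): arr=[14 20 7 17 6 4] head=0 tail=0 count=6
After op 7 (write(15)): arr=[15 20 7 17 6 4] head=1 tail=1 count=6
After op 8 (peek()): arr=[15 20 7 17 6 4] head=1 tail=1 count=6
After op 9 (write(10)): arr=[15 10 7 17 6 4] head=2 tail=2 count=6

Answer: 2 2 6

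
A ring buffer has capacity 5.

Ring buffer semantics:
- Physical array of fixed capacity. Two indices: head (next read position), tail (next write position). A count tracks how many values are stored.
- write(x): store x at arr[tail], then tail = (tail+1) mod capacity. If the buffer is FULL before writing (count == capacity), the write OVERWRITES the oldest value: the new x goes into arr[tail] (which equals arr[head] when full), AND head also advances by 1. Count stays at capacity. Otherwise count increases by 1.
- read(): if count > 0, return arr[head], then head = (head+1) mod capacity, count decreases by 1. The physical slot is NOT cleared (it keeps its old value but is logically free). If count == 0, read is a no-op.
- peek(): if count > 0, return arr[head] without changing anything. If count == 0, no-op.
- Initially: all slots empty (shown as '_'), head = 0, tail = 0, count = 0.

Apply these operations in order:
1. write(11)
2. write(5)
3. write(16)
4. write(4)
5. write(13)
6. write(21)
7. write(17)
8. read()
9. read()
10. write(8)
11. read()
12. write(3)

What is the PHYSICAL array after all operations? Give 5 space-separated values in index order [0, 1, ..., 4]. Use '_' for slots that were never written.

Answer: 21 17 8 3 13

Derivation:
After op 1 (write(11)): arr=[11 _ _ _ _] head=0 tail=1 count=1
After op 2 (write(5)): arr=[11 5 _ _ _] head=0 tail=2 count=2
After op 3 (write(16)): arr=[11 5 16 _ _] head=0 tail=3 count=3
After op 4 (write(4)): arr=[11 5 16 4 _] head=0 tail=4 count=4
After op 5 (write(13)): arr=[11 5 16 4 13] head=0 tail=0 count=5
After op 6 (write(21)): arr=[21 5 16 4 13] head=1 tail=1 count=5
After op 7 (write(17)): arr=[21 17 16 4 13] head=2 tail=2 count=5
After op 8 (read()): arr=[21 17 16 4 13] head=3 tail=2 count=4
After op 9 (read()): arr=[21 17 16 4 13] head=4 tail=2 count=3
After op 10 (write(8)): arr=[21 17 8 4 13] head=4 tail=3 count=4
After op 11 (read()): arr=[21 17 8 4 13] head=0 tail=3 count=3
After op 12 (write(3)): arr=[21 17 8 3 13] head=0 tail=4 count=4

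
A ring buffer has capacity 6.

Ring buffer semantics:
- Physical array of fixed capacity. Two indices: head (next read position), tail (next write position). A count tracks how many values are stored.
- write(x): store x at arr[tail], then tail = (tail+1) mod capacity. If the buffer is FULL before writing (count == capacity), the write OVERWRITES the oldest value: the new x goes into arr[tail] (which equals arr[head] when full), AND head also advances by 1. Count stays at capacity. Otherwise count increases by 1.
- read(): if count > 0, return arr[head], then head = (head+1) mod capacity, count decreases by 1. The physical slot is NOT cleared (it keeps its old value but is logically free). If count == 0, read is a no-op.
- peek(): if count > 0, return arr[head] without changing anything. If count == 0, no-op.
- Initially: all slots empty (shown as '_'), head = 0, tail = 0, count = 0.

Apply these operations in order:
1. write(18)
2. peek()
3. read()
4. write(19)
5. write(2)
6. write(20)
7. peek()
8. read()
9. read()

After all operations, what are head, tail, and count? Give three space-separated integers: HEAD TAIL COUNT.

After op 1 (write(18)): arr=[18 _ _ _ _ _] head=0 tail=1 count=1
After op 2 (peek()): arr=[18 _ _ _ _ _] head=0 tail=1 count=1
After op 3 (read()): arr=[18 _ _ _ _ _] head=1 tail=1 count=0
After op 4 (write(19)): arr=[18 19 _ _ _ _] head=1 tail=2 count=1
After op 5 (write(2)): arr=[18 19 2 _ _ _] head=1 tail=3 count=2
After op 6 (write(20)): arr=[18 19 2 20 _ _] head=1 tail=4 count=3
After op 7 (peek()): arr=[18 19 2 20 _ _] head=1 tail=4 count=3
After op 8 (read()): arr=[18 19 2 20 _ _] head=2 tail=4 count=2
After op 9 (read()): arr=[18 19 2 20 _ _] head=3 tail=4 count=1

Answer: 3 4 1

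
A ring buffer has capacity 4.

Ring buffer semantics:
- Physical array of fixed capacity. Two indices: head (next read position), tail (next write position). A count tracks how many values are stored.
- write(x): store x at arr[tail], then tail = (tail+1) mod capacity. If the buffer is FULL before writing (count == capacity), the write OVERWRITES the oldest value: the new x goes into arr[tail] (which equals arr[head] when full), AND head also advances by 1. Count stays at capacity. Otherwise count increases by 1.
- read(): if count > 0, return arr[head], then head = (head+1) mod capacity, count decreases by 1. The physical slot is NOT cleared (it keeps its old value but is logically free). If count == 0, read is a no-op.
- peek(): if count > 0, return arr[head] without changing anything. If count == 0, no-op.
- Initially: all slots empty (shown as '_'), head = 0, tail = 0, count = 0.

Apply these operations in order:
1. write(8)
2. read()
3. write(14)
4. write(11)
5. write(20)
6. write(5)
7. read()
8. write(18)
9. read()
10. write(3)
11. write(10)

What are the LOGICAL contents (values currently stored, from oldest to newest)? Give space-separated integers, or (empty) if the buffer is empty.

Answer: 5 18 3 10

Derivation:
After op 1 (write(8)): arr=[8 _ _ _] head=0 tail=1 count=1
After op 2 (read()): arr=[8 _ _ _] head=1 tail=1 count=0
After op 3 (write(14)): arr=[8 14 _ _] head=1 tail=2 count=1
After op 4 (write(11)): arr=[8 14 11 _] head=1 tail=3 count=2
After op 5 (write(20)): arr=[8 14 11 20] head=1 tail=0 count=3
After op 6 (write(5)): arr=[5 14 11 20] head=1 tail=1 count=4
After op 7 (read()): arr=[5 14 11 20] head=2 tail=1 count=3
After op 8 (write(18)): arr=[5 18 11 20] head=2 tail=2 count=4
After op 9 (read()): arr=[5 18 11 20] head=3 tail=2 count=3
After op 10 (write(3)): arr=[5 18 3 20] head=3 tail=3 count=4
After op 11 (write(10)): arr=[5 18 3 10] head=0 tail=0 count=4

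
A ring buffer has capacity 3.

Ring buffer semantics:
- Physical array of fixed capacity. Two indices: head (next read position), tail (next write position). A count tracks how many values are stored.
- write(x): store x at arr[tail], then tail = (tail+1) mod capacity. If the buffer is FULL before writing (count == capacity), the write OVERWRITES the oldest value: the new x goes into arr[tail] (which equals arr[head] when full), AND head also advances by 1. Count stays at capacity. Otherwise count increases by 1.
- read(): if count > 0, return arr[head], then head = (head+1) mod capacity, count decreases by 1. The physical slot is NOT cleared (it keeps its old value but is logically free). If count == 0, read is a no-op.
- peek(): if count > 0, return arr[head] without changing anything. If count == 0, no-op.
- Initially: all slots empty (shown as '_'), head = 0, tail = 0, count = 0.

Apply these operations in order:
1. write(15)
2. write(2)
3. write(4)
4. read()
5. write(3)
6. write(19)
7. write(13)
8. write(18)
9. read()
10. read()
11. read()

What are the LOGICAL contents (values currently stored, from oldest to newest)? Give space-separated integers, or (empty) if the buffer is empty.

After op 1 (write(15)): arr=[15 _ _] head=0 tail=1 count=1
After op 2 (write(2)): arr=[15 2 _] head=0 tail=2 count=2
After op 3 (write(4)): arr=[15 2 4] head=0 tail=0 count=3
After op 4 (read()): arr=[15 2 4] head=1 tail=0 count=2
After op 5 (write(3)): arr=[3 2 4] head=1 tail=1 count=3
After op 6 (write(19)): arr=[3 19 4] head=2 tail=2 count=3
After op 7 (write(13)): arr=[3 19 13] head=0 tail=0 count=3
After op 8 (write(18)): arr=[18 19 13] head=1 tail=1 count=3
After op 9 (read()): arr=[18 19 13] head=2 tail=1 count=2
After op 10 (read()): arr=[18 19 13] head=0 tail=1 count=1
After op 11 (read()): arr=[18 19 13] head=1 tail=1 count=0

Answer: (empty)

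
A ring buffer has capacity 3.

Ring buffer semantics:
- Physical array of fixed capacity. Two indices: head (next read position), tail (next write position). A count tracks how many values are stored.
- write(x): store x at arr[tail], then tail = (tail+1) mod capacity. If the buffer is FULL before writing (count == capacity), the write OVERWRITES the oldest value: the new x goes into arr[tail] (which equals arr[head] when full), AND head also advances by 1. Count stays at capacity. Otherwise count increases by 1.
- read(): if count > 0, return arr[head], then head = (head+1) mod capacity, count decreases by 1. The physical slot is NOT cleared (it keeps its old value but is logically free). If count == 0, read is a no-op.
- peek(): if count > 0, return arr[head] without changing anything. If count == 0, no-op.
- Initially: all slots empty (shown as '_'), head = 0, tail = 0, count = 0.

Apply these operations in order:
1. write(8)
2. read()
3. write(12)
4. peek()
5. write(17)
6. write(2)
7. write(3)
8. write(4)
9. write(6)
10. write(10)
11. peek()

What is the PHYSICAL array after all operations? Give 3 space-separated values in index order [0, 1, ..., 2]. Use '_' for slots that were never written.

Answer: 6 10 4

Derivation:
After op 1 (write(8)): arr=[8 _ _] head=0 tail=1 count=1
After op 2 (read()): arr=[8 _ _] head=1 tail=1 count=0
After op 3 (write(12)): arr=[8 12 _] head=1 tail=2 count=1
After op 4 (peek()): arr=[8 12 _] head=1 tail=2 count=1
After op 5 (write(17)): arr=[8 12 17] head=1 tail=0 count=2
After op 6 (write(2)): arr=[2 12 17] head=1 tail=1 count=3
After op 7 (write(3)): arr=[2 3 17] head=2 tail=2 count=3
After op 8 (write(4)): arr=[2 3 4] head=0 tail=0 count=3
After op 9 (write(6)): arr=[6 3 4] head=1 tail=1 count=3
After op 10 (write(10)): arr=[6 10 4] head=2 tail=2 count=3
After op 11 (peek()): arr=[6 10 4] head=2 tail=2 count=3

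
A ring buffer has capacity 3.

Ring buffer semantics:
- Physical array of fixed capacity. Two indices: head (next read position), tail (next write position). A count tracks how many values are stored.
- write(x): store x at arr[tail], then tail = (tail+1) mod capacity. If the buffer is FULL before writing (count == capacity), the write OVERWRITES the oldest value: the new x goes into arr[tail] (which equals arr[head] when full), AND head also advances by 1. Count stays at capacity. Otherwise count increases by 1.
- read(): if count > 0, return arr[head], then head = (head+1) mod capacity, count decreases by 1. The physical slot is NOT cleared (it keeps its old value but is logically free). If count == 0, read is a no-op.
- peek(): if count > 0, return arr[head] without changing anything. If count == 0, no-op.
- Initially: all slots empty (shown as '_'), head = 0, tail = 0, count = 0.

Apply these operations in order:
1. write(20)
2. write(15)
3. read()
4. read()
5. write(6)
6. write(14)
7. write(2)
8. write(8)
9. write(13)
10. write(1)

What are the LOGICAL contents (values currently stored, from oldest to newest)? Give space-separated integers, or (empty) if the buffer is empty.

Answer: 8 13 1

Derivation:
After op 1 (write(20)): arr=[20 _ _] head=0 tail=1 count=1
After op 2 (write(15)): arr=[20 15 _] head=0 tail=2 count=2
After op 3 (read()): arr=[20 15 _] head=1 tail=2 count=1
After op 4 (read()): arr=[20 15 _] head=2 tail=2 count=0
After op 5 (write(6)): arr=[20 15 6] head=2 tail=0 count=1
After op 6 (write(14)): arr=[14 15 6] head=2 tail=1 count=2
After op 7 (write(2)): arr=[14 2 6] head=2 tail=2 count=3
After op 8 (write(8)): arr=[14 2 8] head=0 tail=0 count=3
After op 9 (write(13)): arr=[13 2 8] head=1 tail=1 count=3
After op 10 (write(1)): arr=[13 1 8] head=2 tail=2 count=3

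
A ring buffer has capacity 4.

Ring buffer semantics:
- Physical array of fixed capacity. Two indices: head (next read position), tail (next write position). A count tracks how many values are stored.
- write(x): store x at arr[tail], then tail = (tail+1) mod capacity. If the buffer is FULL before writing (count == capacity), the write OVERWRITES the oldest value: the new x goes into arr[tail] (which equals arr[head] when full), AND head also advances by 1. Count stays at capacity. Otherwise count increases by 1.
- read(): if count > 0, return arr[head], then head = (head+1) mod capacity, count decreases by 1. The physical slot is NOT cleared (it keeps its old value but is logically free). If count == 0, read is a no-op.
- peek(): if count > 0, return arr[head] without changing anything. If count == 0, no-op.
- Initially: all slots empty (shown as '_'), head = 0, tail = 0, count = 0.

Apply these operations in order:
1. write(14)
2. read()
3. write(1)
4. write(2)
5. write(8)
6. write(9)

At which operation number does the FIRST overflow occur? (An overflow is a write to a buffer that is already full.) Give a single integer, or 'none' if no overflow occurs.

After op 1 (write(14)): arr=[14 _ _ _] head=0 tail=1 count=1
After op 2 (read()): arr=[14 _ _ _] head=1 tail=1 count=0
After op 3 (write(1)): arr=[14 1 _ _] head=1 tail=2 count=1
After op 4 (write(2)): arr=[14 1 2 _] head=1 tail=3 count=2
After op 5 (write(8)): arr=[14 1 2 8] head=1 tail=0 count=3
After op 6 (write(9)): arr=[9 1 2 8] head=1 tail=1 count=4

Answer: none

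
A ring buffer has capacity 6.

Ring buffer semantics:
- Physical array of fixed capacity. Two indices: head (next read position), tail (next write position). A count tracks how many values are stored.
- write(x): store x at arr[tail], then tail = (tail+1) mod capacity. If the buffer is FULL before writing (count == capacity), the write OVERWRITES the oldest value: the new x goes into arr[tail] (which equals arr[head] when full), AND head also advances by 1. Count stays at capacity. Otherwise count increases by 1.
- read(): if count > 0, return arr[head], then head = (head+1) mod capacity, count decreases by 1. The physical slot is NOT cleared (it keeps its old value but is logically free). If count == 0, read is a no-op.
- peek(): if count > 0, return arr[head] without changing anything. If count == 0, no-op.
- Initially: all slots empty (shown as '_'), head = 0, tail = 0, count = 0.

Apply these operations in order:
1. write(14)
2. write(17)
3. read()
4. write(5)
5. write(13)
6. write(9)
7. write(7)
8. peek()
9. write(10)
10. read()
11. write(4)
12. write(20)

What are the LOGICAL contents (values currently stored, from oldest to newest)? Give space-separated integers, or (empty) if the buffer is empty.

After op 1 (write(14)): arr=[14 _ _ _ _ _] head=0 tail=1 count=1
After op 2 (write(17)): arr=[14 17 _ _ _ _] head=0 tail=2 count=2
After op 3 (read()): arr=[14 17 _ _ _ _] head=1 tail=2 count=1
After op 4 (write(5)): arr=[14 17 5 _ _ _] head=1 tail=3 count=2
After op 5 (write(13)): arr=[14 17 5 13 _ _] head=1 tail=4 count=3
After op 6 (write(9)): arr=[14 17 5 13 9 _] head=1 tail=5 count=4
After op 7 (write(7)): arr=[14 17 5 13 9 7] head=1 tail=0 count=5
After op 8 (peek()): arr=[14 17 5 13 9 7] head=1 tail=0 count=5
After op 9 (write(10)): arr=[10 17 5 13 9 7] head=1 tail=1 count=6
After op 10 (read()): arr=[10 17 5 13 9 7] head=2 tail=1 count=5
After op 11 (write(4)): arr=[10 4 5 13 9 7] head=2 tail=2 count=6
After op 12 (write(20)): arr=[10 4 20 13 9 7] head=3 tail=3 count=6

Answer: 13 9 7 10 4 20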